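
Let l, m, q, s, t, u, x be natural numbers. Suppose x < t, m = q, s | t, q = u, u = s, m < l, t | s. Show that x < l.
t | s and s | t, therefore t = s. Since x < t, x < s. From m = q and q = u, m = u. Since m < l, u < l. u = s, so s < l. x < s, so x < l.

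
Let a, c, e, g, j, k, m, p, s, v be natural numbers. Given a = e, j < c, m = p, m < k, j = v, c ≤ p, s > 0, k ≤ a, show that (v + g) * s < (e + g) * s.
Since m = p and m < k, p < k. k ≤ a, so p < a. From c ≤ p, c < a. Since j < c, j < a. a = e, so j < e. j = v, so v < e. Then v + g < e + g. s > 0, so (v + g) * s < (e + g) * s.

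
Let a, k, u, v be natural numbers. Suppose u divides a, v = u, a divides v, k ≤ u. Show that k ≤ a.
From v = u and a divides v, a divides u. Since u divides a, u = a. Since k ≤ u, k ≤ a.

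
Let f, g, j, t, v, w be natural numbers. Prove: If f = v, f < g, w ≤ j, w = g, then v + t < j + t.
f = v and f < g, thus v < g. w = g and w ≤ j, thus g ≤ j. From v < g, v < j. Then v + t < j + t.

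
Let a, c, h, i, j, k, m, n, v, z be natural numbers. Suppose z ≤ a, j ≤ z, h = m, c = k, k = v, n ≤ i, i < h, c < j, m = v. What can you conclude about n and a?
n < a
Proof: h = m and m = v, therefore h = v. i < h, so i < v. From c = k and c < j, k < j. k = v, so v < j. j ≤ z and z ≤ a, hence j ≤ a. v < j, so v < a. From i < v, i < a. n ≤ i, so n < a.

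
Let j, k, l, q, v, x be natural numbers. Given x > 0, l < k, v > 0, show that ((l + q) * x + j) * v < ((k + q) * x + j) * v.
l < k, hence l + q < k + q. From x > 0, by multiplying by a positive, (l + q) * x < (k + q) * x. Then (l + q) * x + j < (k + q) * x + j. Because v > 0, by multiplying by a positive, ((l + q) * x + j) * v < ((k + q) * x + j) * v.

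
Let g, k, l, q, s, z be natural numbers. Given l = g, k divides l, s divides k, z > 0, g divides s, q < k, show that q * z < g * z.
l = g and k divides l, so k divides g. g divides s and s divides k, so g divides k. Since k divides g, k = g. q < k, so q < g. From z > 0, by multiplying by a positive, q * z < g * z.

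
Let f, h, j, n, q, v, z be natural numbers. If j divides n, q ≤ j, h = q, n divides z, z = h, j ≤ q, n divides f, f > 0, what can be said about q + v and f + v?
q + v ≤ f + v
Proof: Since z = h and h = q, z = q. Since n divides z, n divides q. Since j ≤ q and q ≤ j, j = q. j divides n, so q divides n. Since n divides q, n = q. n divides f and f > 0, therefore n ≤ f. Since n = q, q ≤ f. Then q + v ≤ f + v.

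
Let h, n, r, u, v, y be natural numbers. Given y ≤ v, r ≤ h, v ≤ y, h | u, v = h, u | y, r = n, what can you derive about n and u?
n ≤ u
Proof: y ≤ v and v ≤ y, therefore y = v. Because v = h, y = h. Since u | y, u | h. Since h | u, h = u. r = n and r ≤ h, thus n ≤ h. Since h = u, n ≤ u.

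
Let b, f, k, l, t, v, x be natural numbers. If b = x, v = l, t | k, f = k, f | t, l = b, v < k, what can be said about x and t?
x < t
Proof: f = k and f | t, therefore k | t. Since t | k, k = t. Since v = l and l = b, v = b. b = x, so v = x. From v < k, x < k. k = t, so x < t.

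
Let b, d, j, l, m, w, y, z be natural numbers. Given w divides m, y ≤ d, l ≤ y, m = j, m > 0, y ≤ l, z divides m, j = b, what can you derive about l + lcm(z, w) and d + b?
l + lcm(z, w) ≤ d + b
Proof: y ≤ l and l ≤ y, so y = l. Since y ≤ d, l ≤ d. m = j and j = b, therefore m = b. z divides m and w divides m, hence lcm(z, w) divides m. Since m > 0, lcm(z, w) ≤ m. m = b, so lcm(z, w) ≤ b. Since l ≤ d, l + lcm(z, w) ≤ d + b.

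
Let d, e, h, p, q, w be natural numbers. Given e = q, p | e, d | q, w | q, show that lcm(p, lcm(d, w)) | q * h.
e = q and p | e, therefore p | q. d | q and w | q, thus lcm(d, w) | q. p | q, so lcm(p, lcm(d, w)) | q. Then lcm(p, lcm(d, w)) | q * h.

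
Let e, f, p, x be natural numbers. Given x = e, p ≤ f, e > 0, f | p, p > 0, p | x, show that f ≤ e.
f | p and p > 0, hence f ≤ p. Since p ≤ f, p = f. x = e and p | x, so p | e. e > 0, so p ≤ e. Since p = f, f ≤ e.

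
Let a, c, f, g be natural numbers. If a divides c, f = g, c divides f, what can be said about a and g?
a divides g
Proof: f = g and c divides f, hence c divides g. Since a divides c, a divides g.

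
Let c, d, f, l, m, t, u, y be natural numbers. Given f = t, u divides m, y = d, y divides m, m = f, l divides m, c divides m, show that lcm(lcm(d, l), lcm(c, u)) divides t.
m = f and f = t, so m = t. y = d and y divides m, thus d divides m. l divides m, so lcm(d, l) divides m. c divides m and u divides m, hence lcm(c, u) divides m. Since lcm(d, l) divides m, lcm(lcm(d, l), lcm(c, u)) divides m. Since m = t, lcm(lcm(d, l), lcm(c, u)) divides t.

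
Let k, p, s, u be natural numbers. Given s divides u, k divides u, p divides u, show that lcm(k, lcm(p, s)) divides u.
p divides u and s divides u, so lcm(p, s) divides u. From k divides u, lcm(k, lcm(p, s)) divides u.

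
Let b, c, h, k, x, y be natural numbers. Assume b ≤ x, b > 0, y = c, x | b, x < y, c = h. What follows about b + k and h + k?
b + k < h + k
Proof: From x | b and b > 0, x ≤ b. b ≤ x, so x = b. From y = c and c = h, y = h. From x < y, x < h. x = b, so b < h. Then b + k < h + k.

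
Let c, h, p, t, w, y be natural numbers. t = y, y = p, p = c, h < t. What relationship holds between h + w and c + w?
h + w < c + w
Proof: t = y and y = p, therefore t = p. Since p = c, t = c. Since h < t, h < c. Then h + w < c + w.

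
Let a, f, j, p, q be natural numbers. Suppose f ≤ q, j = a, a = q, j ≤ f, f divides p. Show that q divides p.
j = a and a = q, hence j = q. From j ≤ f, q ≤ f. Since f ≤ q, f = q. f divides p, so q divides p.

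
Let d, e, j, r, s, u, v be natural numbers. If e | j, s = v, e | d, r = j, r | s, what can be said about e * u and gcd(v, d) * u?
e * u | gcd(v, d) * u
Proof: r = j and r | s, therefore j | s. s = v, so j | v. e | j, so e | v. From e | d, e | gcd(v, d). Then e * u | gcd(v, d) * u.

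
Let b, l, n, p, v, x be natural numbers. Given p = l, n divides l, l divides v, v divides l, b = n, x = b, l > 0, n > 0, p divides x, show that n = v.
From n divides l and l > 0, n ≤ l. x = b and p divides x, hence p divides b. Since b = n, p divides n. n > 0, so p ≤ n. Since p = l, l ≤ n. Since n ≤ l, n = l. l divides v and v divides l, thus l = v. n = l, so n = v.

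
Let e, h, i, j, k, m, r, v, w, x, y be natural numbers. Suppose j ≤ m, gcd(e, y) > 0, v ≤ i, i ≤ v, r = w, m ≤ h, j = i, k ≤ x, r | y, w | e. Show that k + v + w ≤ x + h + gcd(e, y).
i ≤ v and v ≤ i, hence i = v. Since j = i, j = v. j ≤ m and m ≤ h, so j ≤ h. j = v, so v ≤ h. Since k ≤ x, k + v ≤ x + h. Since r = w and r | y, w | y. From w | e, w | gcd(e, y). gcd(e, y) > 0, so w ≤ gcd(e, y). k + v ≤ x + h, so k + v + w ≤ x + h + gcd(e, y).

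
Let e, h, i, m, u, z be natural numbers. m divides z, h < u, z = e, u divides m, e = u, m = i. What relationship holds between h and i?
h < i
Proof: z = e and e = u, so z = u. m divides z, so m divides u. From u divides m, u = m. m = i, so u = i. h < u, so h < i.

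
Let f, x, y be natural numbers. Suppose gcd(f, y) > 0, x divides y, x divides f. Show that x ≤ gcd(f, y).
x divides f and x divides y, so x divides gcd(f, y). Since gcd(f, y) > 0, x ≤ gcd(f, y).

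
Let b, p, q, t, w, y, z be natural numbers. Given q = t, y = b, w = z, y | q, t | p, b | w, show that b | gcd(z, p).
From w = z and b | w, b | z. q = t and y | q, thus y | t. Since y = b, b | t. Since t | p, b | p. Since b | z, b | gcd(z, p).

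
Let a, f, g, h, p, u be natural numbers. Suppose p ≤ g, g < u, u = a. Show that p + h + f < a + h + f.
From u = a and g < u, g < a. p ≤ g, so p < a. Then p + h < a + h. Then p + h + f < a + h + f.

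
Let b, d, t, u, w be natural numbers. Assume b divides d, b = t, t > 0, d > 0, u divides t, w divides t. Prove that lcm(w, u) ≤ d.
Because w divides t and u divides t, lcm(w, u) divides t. Since t > 0, lcm(w, u) ≤ t. Since b divides d and d > 0, b ≤ d. Since b = t, t ≤ d. Since lcm(w, u) ≤ t, lcm(w, u) ≤ d.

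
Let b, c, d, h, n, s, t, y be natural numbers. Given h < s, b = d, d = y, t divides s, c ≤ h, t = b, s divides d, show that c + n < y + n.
t = b and b = d, thus t = d. Since t divides s, d divides s. Since s divides d, s = d. h < s, so h < d. d = y, so h < y. Since c ≤ h, c < y. Then c + n < y + n.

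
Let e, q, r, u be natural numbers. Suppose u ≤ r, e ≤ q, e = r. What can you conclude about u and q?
u ≤ q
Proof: From e = r and e ≤ q, r ≤ q. Because u ≤ r, u ≤ q.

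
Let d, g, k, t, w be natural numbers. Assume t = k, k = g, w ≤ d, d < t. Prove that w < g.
t = k and k = g, so t = g. Since w ≤ d and d < t, w < t. t = g, so w < g.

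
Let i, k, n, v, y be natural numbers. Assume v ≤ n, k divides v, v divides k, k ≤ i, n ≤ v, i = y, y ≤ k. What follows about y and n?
y = n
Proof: i = y and k ≤ i, therefore k ≤ y. From y ≤ k, y = k. k divides v and v divides k, so k = v. y = k, so y = v. v ≤ n and n ≤ v, thus v = n. y = v, so y = n.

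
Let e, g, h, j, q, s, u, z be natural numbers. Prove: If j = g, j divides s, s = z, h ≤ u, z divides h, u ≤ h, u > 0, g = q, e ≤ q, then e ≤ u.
Since h ≤ u and u ≤ h, h = u. From j = g and g = q, j = q. s = z and j divides s, therefore j divides z. z divides h, so j divides h. j = q, so q divides h. Since h = u, q divides u. Since u > 0, q ≤ u. Since e ≤ q, e ≤ u.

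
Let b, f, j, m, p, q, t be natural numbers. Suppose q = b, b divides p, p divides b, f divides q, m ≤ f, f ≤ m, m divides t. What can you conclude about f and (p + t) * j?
f divides (p + t) * j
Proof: From b divides p and p divides b, b = p. q = b, so q = p. Since f divides q, f divides p. m ≤ f and f ≤ m, hence m = f. Since m divides t, f divides t. From f divides p, f divides p + t. Then f divides (p + t) * j.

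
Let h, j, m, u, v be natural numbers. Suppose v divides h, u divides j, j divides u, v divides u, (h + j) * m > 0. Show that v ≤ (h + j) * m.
From u divides j and j divides u, u = j. Since v divides u, v divides j. Because v divides h, v divides h + j. Then v divides (h + j) * m. From (h + j) * m > 0, v ≤ (h + j) * m.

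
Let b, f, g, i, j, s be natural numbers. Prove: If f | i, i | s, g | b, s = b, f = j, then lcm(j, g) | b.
s = b and i | s, hence i | b. f | i, so f | b. f = j, so j | b. g | b, so lcm(j, g) | b.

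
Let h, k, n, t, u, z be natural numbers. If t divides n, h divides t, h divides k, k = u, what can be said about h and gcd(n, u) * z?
h divides gcd(n, u) * z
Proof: Since h divides t and t divides n, h divides n. k = u and h divides k, hence h divides u. h divides n, so h divides gcd(n, u). Then h divides gcd(n, u) * z.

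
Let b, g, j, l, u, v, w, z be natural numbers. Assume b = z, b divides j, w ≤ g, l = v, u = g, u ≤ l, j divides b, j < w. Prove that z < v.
j divides b and b divides j, hence j = b. b = z, so j = z. j < w and w ≤ g, hence j < g. u = g and u ≤ l, so g ≤ l. j < g, so j < l. From j = z, z < l. Since l = v, z < v.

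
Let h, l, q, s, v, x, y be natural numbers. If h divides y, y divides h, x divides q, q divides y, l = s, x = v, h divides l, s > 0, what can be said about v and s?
v ≤ s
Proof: Since x divides q and q divides y, x divides y. Since x = v, v divides y. Because h divides y and y divides h, h = y. Since h divides l, y divides l. Since l = s, y divides s. v divides y, so v divides s. s > 0, so v ≤ s.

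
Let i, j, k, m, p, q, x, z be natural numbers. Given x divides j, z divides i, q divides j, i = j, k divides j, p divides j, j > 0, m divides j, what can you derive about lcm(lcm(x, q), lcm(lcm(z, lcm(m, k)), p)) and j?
lcm(lcm(x, q), lcm(lcm(z, lcm(m, k)), p)) ≤ j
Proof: From x divides j and q divides j, lcm(x, q) divides j. i = j and z divides i, so z divides j. m divides j and k divides j, so lcm(m, k) divides j. From z divides j, lcm(z, lcm(m, k)) divides j. p divides j, so lcm(lcm(z, lcm(m, k)), p) divides j. lcm(x, q) divides j, so lcm(lcm(x, q), lcm(lcm(z, lcm(m, k)), p)) divides j. j > 0, so lcm(lcm(x, q), lcm(lcm(z, lcm(m, k)), p)) ≤ j.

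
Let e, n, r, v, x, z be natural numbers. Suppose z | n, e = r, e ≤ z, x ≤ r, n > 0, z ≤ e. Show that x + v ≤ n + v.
z ≤ e and e ≤ z, hence z = e. e = r, so z = r. z | n, so r | n. From n > 0, r ≤ n. x ≤ r, so x ≤ n. Then x + v ≤ n + v.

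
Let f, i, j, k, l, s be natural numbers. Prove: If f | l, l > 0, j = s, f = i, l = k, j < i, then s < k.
f = i and f | l, so i | l. l > 0, so i ≤ l. Since j < i, j < l. Since l = k, j < k. Since j = s, s < k.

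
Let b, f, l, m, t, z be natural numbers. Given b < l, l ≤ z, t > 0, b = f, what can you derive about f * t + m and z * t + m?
f * t + m < z * t + m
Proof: Because b = f and b < l, f < l. l ≤ z, so f < z. From t > 0, by multiplying by a positive, f * t < z * t. Then f * t + m < z * t + m.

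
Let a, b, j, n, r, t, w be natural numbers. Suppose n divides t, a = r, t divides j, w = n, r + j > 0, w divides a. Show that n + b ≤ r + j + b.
w = n and w divides a, therefore n divides a. Since a = r, n divides r. n divides t and t divides j, hence n divides j. n divides r, so n divides r + j. Since r + j > 0, n ≤ r + j. Then n + b ≤ r + j + b.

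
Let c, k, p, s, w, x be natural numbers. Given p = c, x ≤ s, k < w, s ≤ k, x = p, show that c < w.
x = p and p = c, thus x = c. x ≤ s and s ≤ k, hence x ≤ k. Since k < w, x < w. Since x = c, c < w.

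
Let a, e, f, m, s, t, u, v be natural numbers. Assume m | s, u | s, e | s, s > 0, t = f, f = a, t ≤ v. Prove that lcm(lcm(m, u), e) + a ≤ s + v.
m | s and u | s, so lcm(m, u) | s. Since e | s, lcm(lcm(m, u), e) | s. Because s > 0, lcm(lcm(m, u), e) ≤ s. Since t = f and f = a, t = a. t ≤ v, so a ≤ v. Since lcm(lcm(m, u), e) ≤ s, lcm(lcm(m, u), e) + a ≤ s + v.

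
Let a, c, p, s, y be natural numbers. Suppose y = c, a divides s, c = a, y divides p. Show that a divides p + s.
Since y = c and y divides p, c divides p. c = a, so a divides p. From a divides s, a divides p + s.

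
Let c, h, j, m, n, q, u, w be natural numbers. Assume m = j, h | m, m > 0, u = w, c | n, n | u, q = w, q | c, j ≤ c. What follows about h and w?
h ≤ w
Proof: From h | m and m > 0, h ≤ m. Since m = j, h ≤ j. c | n and n | u, hence c | u. Since u = w, c | w. q = w and q | c, so w | c. c | w, so c = w. j ≤ c, so j ≤ w. From h ≤ j, h ≤ w.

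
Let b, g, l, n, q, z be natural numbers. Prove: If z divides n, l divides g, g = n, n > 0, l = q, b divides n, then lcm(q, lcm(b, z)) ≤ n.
g = n and l divides g, hence l divides n. Since l = q, q divides n. b divides n and z divides n, hence lcm(b, z) divides n. Since q divides n, lcm(q, lcm(b, z)) divides n. Since n > 0, lcm(q, lcm(b, z)) ≤ n.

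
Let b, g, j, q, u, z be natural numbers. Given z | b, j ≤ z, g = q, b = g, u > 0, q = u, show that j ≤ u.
g = q and q = u, therefore g = u. From b = g and z | b, z | g. Since g = u, z | u. Since u > 0, z ≤ u. j ≤ z, so j ≤ u.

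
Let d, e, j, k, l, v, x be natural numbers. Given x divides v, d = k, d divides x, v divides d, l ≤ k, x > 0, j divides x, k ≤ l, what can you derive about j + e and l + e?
j + e ≤ l + e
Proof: Because x divides v and v divides d, x divides d. d divides x, so x = d. Because d = k, x = k. Because k ≤ l and l ≤ k, k = l. Since x = k, x = l. j divides x and x > 0, therefore j ≤ x. x = l, so j ≤ l. Then j + e ≤ l + e.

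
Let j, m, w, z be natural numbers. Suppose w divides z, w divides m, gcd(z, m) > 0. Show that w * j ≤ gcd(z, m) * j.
Since w divides z and w divides m, w divides gcd(z, m). gcd(z, m) > 0, so w ≤ gcd(z, m). By multiplying by a non-negative, w * j ≤ gcd(z, m) * j.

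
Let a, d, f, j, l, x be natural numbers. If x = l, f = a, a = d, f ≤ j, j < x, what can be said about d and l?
d < l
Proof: Since f = a and a = d, f = d. f ≤ j and j < x, thus f < x. f = d, so d < x. Since x = l, d < l.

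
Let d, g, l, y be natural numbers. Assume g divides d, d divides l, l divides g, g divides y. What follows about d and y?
d divides y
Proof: From d divides l and l divides g, d divides g. Since g divides d, g = d. g divides y, so d divides y.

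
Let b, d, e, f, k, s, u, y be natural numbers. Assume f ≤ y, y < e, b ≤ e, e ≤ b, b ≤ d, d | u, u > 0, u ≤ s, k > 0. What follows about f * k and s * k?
f * k < s * k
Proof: Because f ≤ y and y < e, f < e. b ≤ e and e ≤ b, therefore b = e. Since d | u and u > 0, d ≤ u. Since b ≤ d, b ≤ u. b = e, so e ≤ u. Since u ≤ s, e ≤ s. f < e, so f < s. Since k > 0, f * k < s * k.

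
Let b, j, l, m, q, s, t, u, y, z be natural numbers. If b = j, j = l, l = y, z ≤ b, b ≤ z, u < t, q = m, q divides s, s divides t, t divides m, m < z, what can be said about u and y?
u < y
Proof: b = j and j = l, so b = l. Because l = y, b = y. z ≤ b and b ≤ z, hence z = b. Since q divides s and s divides t, q divides t. q = m, so m divides t. t divides m, so m = t. m < z, so t < z. u < t, so u < z. z = b, so u < b. From b = y, u < y.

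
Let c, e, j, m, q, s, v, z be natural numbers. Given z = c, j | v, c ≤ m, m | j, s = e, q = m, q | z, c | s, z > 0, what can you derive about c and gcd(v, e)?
c | gcd(v, e)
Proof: Since q = m and q | z, m | z. From z > 0, m ≤ z. Since z = c, m ≤ c. c ≤ m, so m = c. m | j and j | v, thus m | v. Since m = c, c | v. s = e and c | s, so c | e. c | v, so c | gcd(v, e).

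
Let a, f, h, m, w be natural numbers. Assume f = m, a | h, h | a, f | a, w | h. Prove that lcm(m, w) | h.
From a | h and h | a, a = h. f | a, so f | h. Since f = m, m | h. Since w | h, lcm(m, w) | h.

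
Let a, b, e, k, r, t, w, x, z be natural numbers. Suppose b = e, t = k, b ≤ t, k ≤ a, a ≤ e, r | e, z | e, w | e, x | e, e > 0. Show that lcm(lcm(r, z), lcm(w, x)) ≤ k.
t = k and b ≤ t, thus b ≤ k. Since b = e, e ≤ k. k ≤ a and a ≤ e, therefore k ≤ e. From e ≤ k, e = k. Since r | e and z | e, lcm(r, z) | e. w | e and x | e, hence lcm(w, x) | e. Since lcm(r, z) | e, lcm(lcm(r, z), lcm(w, x)) | e. Since e > 0, lcm(lcm(r, z), lcm(w, x)) ≤ e. e = k, so lcm(lcm(r, z), lcm(w, x)) ≤ k.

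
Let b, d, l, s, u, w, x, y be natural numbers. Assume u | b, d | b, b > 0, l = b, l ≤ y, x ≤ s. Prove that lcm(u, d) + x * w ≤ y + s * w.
u | b and d | b, thus lcm(u, d) | b. b > 0, so lcm(u, d) ≤ b. Since l = b and l ≤ y, b ≤ y. Since lcm(u, d) ≤ b, lcm(u, d) ≤ y. x ≤ s, so x * w ≤ s * w. From lcm(u, d) ≤ y, lcm(u, d) + x * w ≤ y + s * w.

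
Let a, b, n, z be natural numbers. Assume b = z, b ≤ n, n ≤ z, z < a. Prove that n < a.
Because b = z and b ≤ n, z ≤ n. Since n ≤ z, z = n. z < a, so n < a.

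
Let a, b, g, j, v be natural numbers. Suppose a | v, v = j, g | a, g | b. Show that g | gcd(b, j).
From v = j and a | v, a | j. Since g | a, g | j. Since g | b, g | gcd(b, j).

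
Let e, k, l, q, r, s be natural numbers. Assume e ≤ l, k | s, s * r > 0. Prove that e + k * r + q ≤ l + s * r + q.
k | s, thus k * r | s * r. s * r > 0, so k * r ≤ s * r. Then k * r + q ≤ s * r + q. Since e ≤ l, e + k * r + q ≤ l + s * r + q.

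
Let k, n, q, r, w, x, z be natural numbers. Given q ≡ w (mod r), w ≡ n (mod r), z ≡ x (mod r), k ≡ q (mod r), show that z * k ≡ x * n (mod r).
Because k ≡ q (mod r) and q ≡ w (mod r), k ≡ w (mod r). From w ≡ n (mod r), k ≡ n (mod r). z ≡ x (mod r), so z * k ≡ x * n (mod r).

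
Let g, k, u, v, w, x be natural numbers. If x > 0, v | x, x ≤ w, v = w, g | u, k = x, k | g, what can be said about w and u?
w | u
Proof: v | x and x > 0, thus v ≤ x. v = w, so w ≤ x. x ≤ w, so x = w. Since k = x, k = w. k | g and g | u, thus k | u. Since k = w, w | u.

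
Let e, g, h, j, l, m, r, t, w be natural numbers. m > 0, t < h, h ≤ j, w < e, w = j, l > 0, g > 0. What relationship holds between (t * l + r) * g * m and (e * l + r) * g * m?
(t * l + r) * g * m < (e * l + r) * g * m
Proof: t < h and h ≤ j, thus t < j. Because w = j and w < e, j < e. Because t < j, t < e. Using l > 0 and multiplying by a positive, t * l < e * l. Then t * l + r < e * l + r. From g > 0, by multiplying by a positive, (t * l + r) * g < (e * l + r) * g. From m > 0, by multiplying by a positive, (t * l + r) * g * m < (e * l + r) * g * m.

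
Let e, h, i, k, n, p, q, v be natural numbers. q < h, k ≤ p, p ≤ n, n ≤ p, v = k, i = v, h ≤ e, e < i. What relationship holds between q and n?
q < n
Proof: From q < h and h ≤ e, q < e. i = v and v = k, hence i = k. Since e < i, e < k. From p ≤ n and n ≤ p, p = n. Since k ≤ p, k ≤ n. Since e < k, e < n. From q < e, q < n.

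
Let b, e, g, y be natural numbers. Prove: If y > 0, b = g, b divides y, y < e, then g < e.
b = g and b divides y, therefore g divides y. Since y > 0, g ≤ y. Since y < e, g < e.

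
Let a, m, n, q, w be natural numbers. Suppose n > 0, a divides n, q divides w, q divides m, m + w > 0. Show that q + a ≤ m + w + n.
q divides m and q divides w, so q divides m + w. m + w > 0, so q ≤ m + w. a divides n and n > 0, so a ≤ n. q ≤ m + w, so q + a ≤ m + w + n.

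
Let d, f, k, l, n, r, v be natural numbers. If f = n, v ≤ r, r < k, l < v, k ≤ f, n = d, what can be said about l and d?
l < d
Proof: v ≤ r and r < k, hence v < k. f = n and k ≤ f, hence k ≤ n. v < k, so v < n. Since n = d, v < d. l < v, so l < d.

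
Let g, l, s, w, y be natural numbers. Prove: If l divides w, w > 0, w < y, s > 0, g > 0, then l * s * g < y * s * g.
Since l divides w and w > 0, l ≤ w. Because w < y, l < y. Since s > 0, by multiplying by a positive, l * s < y * s. Since g > 0, by multiplying by a positive, l * s * g < y * s * g.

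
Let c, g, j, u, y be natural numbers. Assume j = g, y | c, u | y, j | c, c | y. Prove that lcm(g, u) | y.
c | y and y | c, thus c = y. j = g and j | c, so g | c. Since c = y, g | y. Since u | y, lcm(g, u) | y.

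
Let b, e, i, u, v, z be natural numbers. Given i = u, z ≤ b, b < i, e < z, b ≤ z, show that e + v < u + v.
Because b ≤ z and z ≤ b, b = z. Since b < i, z < i. Since i = u, z < u. Because e < z, e < u. Then e + v < u + v.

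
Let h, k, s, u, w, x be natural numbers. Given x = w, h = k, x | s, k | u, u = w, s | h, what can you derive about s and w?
s = w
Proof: Because h = k and s | h, s | k. Because k | u, s | u. Because u = w, s | w. x = w and x | s, so w | s. s | w, so s = w.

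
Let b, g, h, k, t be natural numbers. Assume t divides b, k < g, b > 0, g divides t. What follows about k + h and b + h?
k + h < b + h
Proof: Because g divides t and t divides b, g divides b. b > 0, so g ≤ b. k < g, so k < b. Then k + h < b + h.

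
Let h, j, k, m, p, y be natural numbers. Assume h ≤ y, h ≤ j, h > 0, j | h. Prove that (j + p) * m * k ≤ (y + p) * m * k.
j | h and h > 0, hence j ≤ h. Since h ≤ j, h = j. h ≤ y, so j ≤ y. Then j + p ≤ y + p. Then (j + p) * m ≤ (y + p) * m. Then (j + p) * m * k ≤ (y + p) * m * k.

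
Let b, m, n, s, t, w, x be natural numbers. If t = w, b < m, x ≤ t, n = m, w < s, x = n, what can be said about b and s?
b < s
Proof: Since x = n and n = m, x = m. From t = w and x ≤ t, x ≤ w. From w < s, x < s. x = m, so m < s. Because b < m, b < s.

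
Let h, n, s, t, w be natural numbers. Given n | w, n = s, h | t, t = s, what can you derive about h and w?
h | w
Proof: t = s and h | t, so h | s. n = s and n | w, so s | w. Because h | s, h | w.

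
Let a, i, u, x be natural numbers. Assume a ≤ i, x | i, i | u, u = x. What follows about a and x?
a ≤ x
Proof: Since u = x and i | u, i | x. Since x | i, i = x. Since a ≤ i, a ≤ x.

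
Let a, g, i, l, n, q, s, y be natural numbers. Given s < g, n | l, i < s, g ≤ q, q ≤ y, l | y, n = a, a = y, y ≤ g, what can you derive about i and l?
i < l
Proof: Because g ≤ q and q ≤ y, g ≤ y. Because y ≤ g, g = y. n = a and a = y, therefore n = y. Since n | l, y | l. Since l | y, y = l. Since g = y, g = l. i < s and s < g, therefore i < g. g = l, so i < l.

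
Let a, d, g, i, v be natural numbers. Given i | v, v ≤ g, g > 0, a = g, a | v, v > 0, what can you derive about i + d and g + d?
i + d ≤ g + d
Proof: Since a = g and a | v, g | v. v > 0, so g ≤ v. v ≤ g, so v = g. i | v, so i | g. Because g > 0, i ≤ g. Then i + d ≤ g + d.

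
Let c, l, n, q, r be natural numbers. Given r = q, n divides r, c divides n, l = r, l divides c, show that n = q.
Since l divides c and c divides n, l divides n. l = r, so r divides n. n divides r, so n = r. Because r = q, n = q.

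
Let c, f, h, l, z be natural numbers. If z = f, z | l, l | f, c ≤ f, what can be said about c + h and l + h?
c + h ≤ l + h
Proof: From z = f and z | l, f | l. Since l | f, f = l. c ≤ f, so c ≤ l. Then c + h ≤ l + h.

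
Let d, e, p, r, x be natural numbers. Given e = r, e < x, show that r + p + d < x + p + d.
Because e = r and e < x, r < x. Then r + p < x + p. Then r + p + d < x + p + d.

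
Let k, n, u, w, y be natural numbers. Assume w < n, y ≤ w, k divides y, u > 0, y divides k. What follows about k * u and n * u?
k * u < n * u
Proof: Because y divides k and k divides y, y = k. y ≤ w and w < n, so y < n. Since y = k, k < n. Combined with u > 0, by multiplying by a positive, k * u < n * u.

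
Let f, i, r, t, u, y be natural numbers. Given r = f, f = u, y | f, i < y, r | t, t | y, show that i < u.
r = f and r | t, hence f | t. t | y, so f | y. Because y | f, y = f. From f = u, y = u. i < y, so i < u.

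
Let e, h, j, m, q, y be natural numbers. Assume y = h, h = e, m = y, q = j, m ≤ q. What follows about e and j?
e ≤ j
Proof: y = h and h = e, so y = e. q = j and m ≤ q, therefore m ≤ j. Since m = y, y ≤ j. y = e, so e ≤ j.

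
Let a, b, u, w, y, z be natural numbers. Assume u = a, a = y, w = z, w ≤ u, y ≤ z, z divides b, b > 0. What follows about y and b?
y ≤ b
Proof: Because u = a and a = y, u = y. Because w = z and w ≤ u, z ≤ u. u = y, so z ≤ y. y ≤ z, so z = y. From z divides b, y divides b. b > 0, so y ≤ b.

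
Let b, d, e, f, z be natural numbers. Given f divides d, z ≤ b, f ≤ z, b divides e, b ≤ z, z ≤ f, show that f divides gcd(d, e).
b ≤ z and z ≤ b, thus b = z. Since z ≤ f and f ≤ z, z = f. b = z, so b = f. b divides e, so f divides e. f divides d, so f divides gcd(d, e).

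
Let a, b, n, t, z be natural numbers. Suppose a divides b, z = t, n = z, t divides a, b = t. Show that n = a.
n = z and z = t, thus n = t. b = t and a divides b, thus a divides t. From t divides a, t = a. n = t, so n = a.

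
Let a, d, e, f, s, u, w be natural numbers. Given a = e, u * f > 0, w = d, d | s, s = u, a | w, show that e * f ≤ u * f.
w = d and a | w, so a | d. s = u and d | s, thus d | u. Since a | d, a | u. Since a = e, e | u. Then e * f | u * f. Since u * f > 0, e * f ≤ u * f.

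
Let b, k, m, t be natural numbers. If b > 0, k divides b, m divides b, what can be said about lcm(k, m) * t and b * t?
lcm(k, m) * t ≤ b * t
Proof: From k divides b and m divides b, lcm(k, m) divides b. b > 0, so lcm(k, m) ≤ b. By multiplying by a non-negative, lcm(k, m) * t ≤ b * t.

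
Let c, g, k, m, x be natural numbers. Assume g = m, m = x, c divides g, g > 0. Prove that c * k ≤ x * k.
Because g = m and m = x, g = x. c divides g and g > 0, thus c ≤ g. Since g = x, c ≤ x. By multiplying by a non-negative, c * k ≤ x * k.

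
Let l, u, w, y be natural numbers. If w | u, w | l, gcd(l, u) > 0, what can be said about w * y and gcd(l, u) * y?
w * y ≤ gcd(l, u) * y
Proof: w | l and w | u, thus w | gcd(l, u). gcd(l, u) > 0, so w ≤ gcd(l, u). Then w * y ≤ gcd(l, u) * y.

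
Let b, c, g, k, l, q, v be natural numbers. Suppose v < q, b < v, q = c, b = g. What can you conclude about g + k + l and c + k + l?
g + k + l < c + k + l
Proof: b = g and b < v, hence g < v. q = c and v < q, therefore v < c. Because g < v, g < c. Then g + k < c + k. Then g + k + l < c + k + l.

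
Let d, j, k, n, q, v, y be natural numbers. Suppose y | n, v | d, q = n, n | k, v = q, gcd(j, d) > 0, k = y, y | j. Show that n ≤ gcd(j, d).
k = y and n | k, therefore n | y. y | n, so y = n. Since y | j, n | j. v = q and q = n, therefore v = n. Since v | d, n | d. n | j, so n | gcd(j, d). gcd(j, d) > 0, so n ≤ gcd(j, d).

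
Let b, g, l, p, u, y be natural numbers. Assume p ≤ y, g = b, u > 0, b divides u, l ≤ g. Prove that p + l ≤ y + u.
From g = b and l ≤ g, l ≤ b. b divides u and u > 0, hence b ≤ u. Since l ≤ b, l ≤ u. p ≤ y, so p + l ≤ y + u.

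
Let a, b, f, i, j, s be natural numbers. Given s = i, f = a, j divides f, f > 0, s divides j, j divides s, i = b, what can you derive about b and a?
b ≤ a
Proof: From s = i and i = b, s = b. j divides s and s divides j, hence j = s. Since j divides f, s divides f. f > 0, so s ≤ f. Since f = a, s ≤ a. Because s = b, b ≤ a.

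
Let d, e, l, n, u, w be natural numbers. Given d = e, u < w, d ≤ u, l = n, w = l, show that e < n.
w = l and u < w, therefore u < l. d ≤ u, so d < l. Since l = n, d < n. d = e, so e < n.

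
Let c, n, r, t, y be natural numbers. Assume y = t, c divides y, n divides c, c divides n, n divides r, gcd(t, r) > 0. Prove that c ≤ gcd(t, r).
From y = t and c divides y, c divides t. n divides c and c divides n, so n = c. Since n divides r, c divides r. Since c divides t, c divides gcd(t, r). gcd(t, r) > 0, so c ≤ gcd(t, r).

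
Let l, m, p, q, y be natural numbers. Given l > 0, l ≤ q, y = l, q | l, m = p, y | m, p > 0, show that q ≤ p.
From q | l and l > 0, q ≤ l. Since l ≤ q, l = q. m = p and y | m, therefore y | p. Since y = l, l | p. Since p > 0, l ≤ p. Because l = q, q ≤ p.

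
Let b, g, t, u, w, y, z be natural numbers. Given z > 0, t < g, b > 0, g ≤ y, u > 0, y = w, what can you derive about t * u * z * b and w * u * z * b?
t * u * z * b < w * u * z * b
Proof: y = w and g ≤ y, thus g ≤ w. Since t < g, t < w. Combined with u > 0, by multiplying by a positive, t * u < w * u. Using z > 0 and multiplying by a positive, t * u * z < w * u * z. From b > 0, by multiplying by a positive, t * u * z * b < w * u * z * b.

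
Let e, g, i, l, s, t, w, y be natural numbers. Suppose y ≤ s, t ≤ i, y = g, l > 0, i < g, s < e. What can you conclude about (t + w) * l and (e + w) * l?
(t + w) * l < (e + w) * l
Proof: y = g and y ≤ s, thus g ≤ s. From i < g, i < s. s < e, so i < e. From t ≤ i, t < e. Then t + w < e + w. l > 0, so (t + w) * l < (e + w) * l.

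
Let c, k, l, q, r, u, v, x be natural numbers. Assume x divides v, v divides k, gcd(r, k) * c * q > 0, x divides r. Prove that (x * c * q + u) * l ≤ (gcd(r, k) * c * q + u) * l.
From x divides v and v divides k, x divides k. x divides r, so x divides gcd(r, k). Then x * c divides gcd(r, k) * c. Then x * c * q divides gcd(r, k) * c * q. gcd(r, k) * c * q > 0, so x * c * q ≤ gcd(r, k) * c * q. Then x * c * q + u ≤ gcd(r, k) * c * q + u. By multiplying by a non-negative, (x * c * q + u) * l ≤ (gcd(r, k) * c * q + u) * l.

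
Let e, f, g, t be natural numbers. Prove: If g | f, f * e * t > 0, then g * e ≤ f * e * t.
Because g | f, g * e | f * e. Then g * e | f * e * t. f * e * t > 0, so g * e ≤ f * e * t.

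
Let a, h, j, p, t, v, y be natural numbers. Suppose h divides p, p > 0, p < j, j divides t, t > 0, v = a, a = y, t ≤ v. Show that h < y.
From h divides p and p > 0, h ≤ p. p < j, so h < j. From j divides t and t > 0, j ≤ t. v = a and a = y, so v = y. Since t ≤ v, t ≤ y. j ≤ t, so j ≤ y. Because h < j, h < y.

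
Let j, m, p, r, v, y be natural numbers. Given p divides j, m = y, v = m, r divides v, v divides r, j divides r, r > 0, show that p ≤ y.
v = m and m = y, therefore v = y. r divides v and v divides r, therefore r = v. Since p divides j and j divides r, p divides r. r > 0, so p ≤ r. r = v, so p ≤ v. Since v = y, p ≤ y.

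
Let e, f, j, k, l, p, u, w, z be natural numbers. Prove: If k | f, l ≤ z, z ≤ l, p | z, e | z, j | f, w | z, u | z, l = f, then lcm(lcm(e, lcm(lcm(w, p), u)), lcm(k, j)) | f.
z ≤ l and l ≤ z, so z = l. l = f, so z = f. w | z and p | z, hence lcm(w, p) | z. u | z, so lcm(lcm(w, p), u) | z. e | z, so lcm(e, lcm(lcm(w, p), u)) | z. z = f, so lcm(e, lcm(lcm(w, p), u)) | f. Since k | f and j | f, lcm(k, j) | f. From lcm(e, lcm(lcm(w, p), u)) | f, lcm(lcm(e, lcm(lcm(w, p), u)), lcm(k, j)) | f.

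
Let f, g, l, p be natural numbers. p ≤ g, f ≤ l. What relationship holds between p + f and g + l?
p + f ≤ g + l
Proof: p ≤ g and f ≤ l. By adding inequalities, p + f ≤ g + l.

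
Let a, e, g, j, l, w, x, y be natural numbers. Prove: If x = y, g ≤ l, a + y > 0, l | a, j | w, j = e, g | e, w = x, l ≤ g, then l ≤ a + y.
Since g ≤ l and l ≤ g, g = l. Since w = x and x = y, w = y. j = e and j | w, thus e | w. Since w = y, e | y. Since g | e, g | y. Because g = l, l | y. Since l | a, l | a + y. Since a + y > 0, l ≤ a + y.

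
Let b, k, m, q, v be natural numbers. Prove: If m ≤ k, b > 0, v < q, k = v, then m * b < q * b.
k = v and m ≤ k, thus m ≤ v. v < q, so m < q. Combined with b > 0, by multiplying by a positive, m * b < q * b.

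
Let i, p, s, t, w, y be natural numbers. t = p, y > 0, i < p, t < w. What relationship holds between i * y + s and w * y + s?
i * y + s < w * y + s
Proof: t = p and t < w, so p < w. i < p, so i < w. Since y > 0, i * y < w * y. Then i * y + s < w * y + s.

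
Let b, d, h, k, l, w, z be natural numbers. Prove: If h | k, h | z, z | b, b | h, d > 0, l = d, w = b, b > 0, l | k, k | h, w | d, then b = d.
w = b and w | d, hence b | d. Since d > 0, b ≤ d. h | z and z | b, so h | b. Since b | h, h = b. k | h and h | k, so k = h. l = d and l | k, thus d | k. Since k = h, d | h. h = b, so d | b. Since b > 0, d ≤ b. b ≤ d, so b = d.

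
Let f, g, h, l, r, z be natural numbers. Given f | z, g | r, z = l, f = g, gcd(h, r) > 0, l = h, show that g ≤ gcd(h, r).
z = l and l = h, so z = h. f = g and f | z, hence g | z. z = h, so g | h. Since g | r, g | gcd(h, r). gcd(h, r) > 0, so g ≤ gcd(h, r).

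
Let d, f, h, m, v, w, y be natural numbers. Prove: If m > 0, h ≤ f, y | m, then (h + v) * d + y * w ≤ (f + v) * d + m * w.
Because h ≤ f, h + v ≤ f + v. Then (h + v) * d ≤ (f + v) * d. y | m and m > 0, hence y ≤ m. Then y * w ≤ m * w. (h + v) * d ≤ (f + v) * d, so (h + v) * d + y * w ≤ (f + v) * d + m * w.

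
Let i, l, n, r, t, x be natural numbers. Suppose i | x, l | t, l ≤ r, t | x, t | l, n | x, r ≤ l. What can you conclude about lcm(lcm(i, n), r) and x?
lcm(lcm(i, n), r) | x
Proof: i | x and n | x, hence lcm(i, n) | x. Since t | l and l | t, t = l. l ≤ r and r ≤ l, therefore l = r. t = l, so t = r. Since t | x, r | x. Since lcm(i, n) | x, lcm(lcm(i, n), r) | x.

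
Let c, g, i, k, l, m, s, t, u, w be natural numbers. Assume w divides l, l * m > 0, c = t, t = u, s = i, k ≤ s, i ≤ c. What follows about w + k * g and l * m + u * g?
w + k * g ≤ l * m + u * g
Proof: Since w divides l, w divides l * m. l * m > 0, so w ≤ l * m. c = t and t = u, thus c = u. Since s = i and k ≤ s, k ≤ i. Since i ≤ c, k ≤ c. Since c = u, k ≤ u. By multiplying by a non-negative, k * g ≤ u * g. Since w ≤ l * m, w + k * g ≤ l * m + u * g.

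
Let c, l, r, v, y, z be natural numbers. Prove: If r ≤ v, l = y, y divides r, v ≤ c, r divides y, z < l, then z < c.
Because l = y and z < l, z < y. r divides y and y divides r, hence r = y. r ≤ v and v ≤ c, so r ≤ c. Since r = y, y ≤ c. Since z < y, z < c.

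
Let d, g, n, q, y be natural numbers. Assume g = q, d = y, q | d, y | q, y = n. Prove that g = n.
d = y and q | d, so q | y. Since y | q, q = y. g = q, so g = y. Since y = n, g = n.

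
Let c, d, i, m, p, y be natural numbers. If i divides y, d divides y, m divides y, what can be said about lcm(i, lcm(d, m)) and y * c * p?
lcm(i, lcm(d, m)) divides y * c * p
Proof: Because d divides y and m divides y, lcm(d, m) divides y. Since i divides y, lcm(i, lcm(d, m)) divides y. Then lcm(i, lcm(d, m)) divides y * c. Then lcm(i, lcm(d, m)) divides y * c * p.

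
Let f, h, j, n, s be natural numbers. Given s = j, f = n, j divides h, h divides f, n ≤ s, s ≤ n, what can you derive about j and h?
j = h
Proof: Because n ≤ s and s ≤ n, n = s. Since s = j, n = j. f = n and h divides f, so h divides n. n = j, so h divides j. j divides h, so j = h.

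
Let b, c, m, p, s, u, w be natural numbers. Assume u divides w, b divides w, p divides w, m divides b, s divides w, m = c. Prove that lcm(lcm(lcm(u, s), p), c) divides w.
u divides w and s divides w, hence lcm(u, s) divides w. From p divides w, lcm(lcm(u, s), p) divides w. m = c and m divides b, thus c divides b. Since b divides w, c divides w. Because lcm(lcm(u, s), p) divides w, lcm(lcm(lcm(u, s), p), c) divides w.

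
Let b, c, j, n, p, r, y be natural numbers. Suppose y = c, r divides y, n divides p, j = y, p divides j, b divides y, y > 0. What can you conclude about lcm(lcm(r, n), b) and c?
lcm(lcm(r, n), b) ≤ c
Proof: j = y and p divides j, hence p divides y. n divides p, so n divides y. Since r divides y, lcm(r, n) divides y. Because b divides y, lcm(lcm(r, n), b) divides y. y > 0, so lcm(lcm(r, n), b) ≤ y. Since y = c, lcm(lcm(r, n), b) ≤ c.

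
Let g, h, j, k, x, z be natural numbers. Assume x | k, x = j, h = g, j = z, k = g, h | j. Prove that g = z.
h = g and h | j, hence g | j. x = j and x | k, so j | k. Since k = g, j | g. g | j, so g = j. j = z, so g = z.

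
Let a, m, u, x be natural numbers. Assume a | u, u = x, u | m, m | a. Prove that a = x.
u | m and m | a, hence u | a. Since a | u, a = u. u = x, so a = x.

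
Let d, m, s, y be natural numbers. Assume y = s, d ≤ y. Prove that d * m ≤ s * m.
Since y = s and d ≤ y, d ≤ s. By multiplying by a non-negative, d * m ≤ s * m.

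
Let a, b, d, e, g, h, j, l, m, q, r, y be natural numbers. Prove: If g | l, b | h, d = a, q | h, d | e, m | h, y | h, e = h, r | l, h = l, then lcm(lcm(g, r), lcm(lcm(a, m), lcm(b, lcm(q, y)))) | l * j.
g | l and r | l, thus lcm(g, r) | l. e = h and d | e, so d | h. From d = a, a | h. Since m | h, lcm(a, m) | h. From q | h and y | h, lcm(q, y) | h. b | h, so lcm(b, lcm(q, y)) | h. lcm(a, m) | h, so lcm(lcm(a, m), lcm(b, lcm(q, y))) | h. h = l, so lcm(lcm(a, m), lcm(b, lcm(q, y))) | l. lcm(g, r) | l, so lcm(lcm(g, r), lcm(lcm(a, m), lcm(b, lcm(q, y)))) | l. Then lcm(lcm(g, r), lcm(lcm(a, m), lcm(b, lcm(q, y)))) | l * j.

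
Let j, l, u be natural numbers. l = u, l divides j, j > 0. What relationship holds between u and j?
u ≤ j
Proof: l divides j and j > 0, thus l ≤ j. l = u, so u ≤ j.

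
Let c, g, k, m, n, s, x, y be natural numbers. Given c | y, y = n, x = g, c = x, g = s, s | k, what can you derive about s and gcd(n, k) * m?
s | gcd(n, k) * m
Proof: x = g and g = s, therefore x = s. y = n and c | y, hence c | n. Since c = x, x | n. x = s, so s | n. Since s | k, s | gcd(n, k). Then s | gcd(n, k) * m.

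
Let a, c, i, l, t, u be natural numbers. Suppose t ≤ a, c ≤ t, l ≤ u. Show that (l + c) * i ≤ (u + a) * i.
Since c ≤ t and t ≤ a, c ≤ a. Because l ≤ u, l + c ≤ u + a. By multiplying by a non-negative, (l + c) * i ≤ (u + a) * i.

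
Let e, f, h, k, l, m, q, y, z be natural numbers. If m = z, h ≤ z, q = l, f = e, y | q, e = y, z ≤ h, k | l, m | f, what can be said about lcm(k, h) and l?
lcm(k, h) | l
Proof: z ≤ h and h ≤ z, hence z = h. m = z, so m = h. Because f = e and e = y, f = y. m | f, so m | y. Since y | q, m | q. Since q = l, m | l. m = h, so h | l. Since k | l, lcm(k, h) | l.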